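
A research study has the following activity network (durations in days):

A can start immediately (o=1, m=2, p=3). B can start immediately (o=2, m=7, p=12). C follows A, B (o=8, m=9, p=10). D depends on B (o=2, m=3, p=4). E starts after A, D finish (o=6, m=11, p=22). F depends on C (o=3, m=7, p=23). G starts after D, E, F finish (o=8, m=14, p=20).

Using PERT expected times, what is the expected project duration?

te_A = (1 + 4·2 + 3)/6 = 12/6 = 2
te_B = (2 + 4·7 + 12)/6 = 42/6 = 7
te_C = (8 + 4·9 + 10)/6 = 54/6 = 9
te_D = (2 + 4·3 + 4)/6 = 18/6 = 3
te_E = (6 + 4·11 + 22)/6 = 72/6 = 12
te_F = (3 + 4·7 + 23)/6 = 54/6 = 9
te_G = (8 + 4·14 + 20)/6 = 84/6 = 14

Forward pass:
ES_A = 0; EF_A = 2
ES_B = 0; EF_B = 7
ES_C = max(EF_A=2, EF_B=7) = 7; EF_C = 7+9 = 16
ES_D = 7; EF_D = 7+3 = 10
ES_E = max(EF_A=2, EF_D=10) = 10; EF_E = 10+12 = 22
ES_F = 16; EF_F = 16+9 = 25
ES_G = max(EF_D=10, EF_E=22, EF_F=25) = 25; EF_G = 25+14 = 39
Expected project duration μ = 39 days. Critical path: B → C → F → G.

39 days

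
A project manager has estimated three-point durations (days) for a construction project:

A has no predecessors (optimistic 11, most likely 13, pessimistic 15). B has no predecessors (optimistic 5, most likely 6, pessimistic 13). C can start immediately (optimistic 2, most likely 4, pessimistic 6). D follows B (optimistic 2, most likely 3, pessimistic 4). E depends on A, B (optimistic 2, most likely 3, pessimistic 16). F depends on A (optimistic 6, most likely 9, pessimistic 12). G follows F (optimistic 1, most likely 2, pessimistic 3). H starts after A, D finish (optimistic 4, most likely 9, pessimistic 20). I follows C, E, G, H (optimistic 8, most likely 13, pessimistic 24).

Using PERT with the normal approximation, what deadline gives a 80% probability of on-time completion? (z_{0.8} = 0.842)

te_A = (11 + 4·13 + 15)/6 = 78/6 = 13; σ²_A = ((15−11)/6)² = 0.444
te_B = (5 + 4·6 + 13)/6 = 42/6 = 7; σ²_B = ((13−5)/6)² = 1.778
te_C = (2 + 4·4 + 6)/6 = 24/6 = 4; σ²_C = ((6−2)/6)² = 0.444
te_D = (2 + 4·3 + 4)/6 = 18/6 = 3; σ²_D = ((4−2)/6)² = 0.111
te_E = (2 + 4·3 + 16)/6 = 30/6 = 5; σ²_E = ((16−2)/6)² = 5.444
te_F = (6 + 4·9 + 12)/6 = 54/6 = 9; σ²_F = ((12−6)/6)² = 1.000
te_G = (1 + 4·2 + 3)/6 = 12/6 = 2; σ²_G = ((3−1)/6)² = 0.111
te_H = (4 + 4·9 + 20)/6 = 60/6 = 10; σ²_H = ((20−4)/6)² = 7.111
te_I = (8 + 4·13 + 24)/6 = 84/6 = 14; σ²_I = ((24−8)/6)² = 7.111

Forward pass:
ES_A = 0; EF_A = 13
ES_B = 0; EF_B = 7
ES_C = 0; EF_C = 4
ES_D = 7; EF_D = 7+3 = 10
ES_E = max(EF_A=13, EF_B=7) = 13; EF_E = 13+5 = 18
ES_F = 13; EF_F = 13+9 = 22
ES_G = 22; EF_G = 22+2 = 24
ES_H = max(EF_A=13, EF_D=10) = 13; EF_H = 13+10 = 23
ES_I = max(EF_C=4, EF_E=18, EF_G=24, EF_H=23) = 24; EF_I = 24+14 = 38
Expected project duration μ = 38 days. Critical path: A → F → G → I.

Variance along critical path = 0.444 + 1.000 + 0.111 + 7.111 = 8.667; σ = 2.944 days.
D = μ + z·σ = 38 + 0.842·2.944 = 40.5 days

40.5 days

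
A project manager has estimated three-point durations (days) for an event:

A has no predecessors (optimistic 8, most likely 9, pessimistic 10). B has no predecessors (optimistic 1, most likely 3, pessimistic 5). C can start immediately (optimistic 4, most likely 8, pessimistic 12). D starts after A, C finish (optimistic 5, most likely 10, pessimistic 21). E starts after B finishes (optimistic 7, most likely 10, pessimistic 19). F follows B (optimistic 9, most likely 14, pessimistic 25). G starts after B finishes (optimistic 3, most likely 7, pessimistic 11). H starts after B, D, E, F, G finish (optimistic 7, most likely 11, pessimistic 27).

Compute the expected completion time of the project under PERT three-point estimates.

33 days

te_A = (8 + 4·9 + 10)/6 = 54/6 = 9
te_B = (1 + 4·3 + 5)/6 = 18/6 = 3
te_C = (4 + 4·8 + 12)/6 = 48/6 = 8
te_D = (5 + 4·10 + 21)/6 = 66/6 = 11
te_E = (7 + 4·10 + 19)/6 = 66/6 = 11
te_F = (9 + 4·14 + 25)/6 = 90/6 = 15
te_G = (3 + 4·7 + 11)/6 = 42/6 = 7
te_H = (7 + 4·11 + 27)/6 = 78/6 = 13

Forward pass:
ES_A = 0; EF_A = 9
ES_B = 0; EF_B = 3
ES_C = 0; EF_C = 8
ES_D = max(EF_A=9, EF_C=8) = 9; EF_D = 9+11 = 20
ES_E = 3; EF_E = 3+11 = 14
ES_F = 3; EF_F = 3+15 = 18
ES_G = 3; EF_G = 3+7 = 10
ES_H = max(EF_B=3, EF_D=20, EF_E=14, EF_F=18, EF_G=10) = 20; EF_H = 20+13 = 33
Expected project duration μ = 33 days. Critical path: A → D → H.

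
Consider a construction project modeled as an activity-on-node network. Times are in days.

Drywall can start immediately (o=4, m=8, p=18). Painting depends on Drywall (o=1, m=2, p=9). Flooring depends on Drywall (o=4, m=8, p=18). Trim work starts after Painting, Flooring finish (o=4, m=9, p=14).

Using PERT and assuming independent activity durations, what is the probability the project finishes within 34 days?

0.971

te_Drywall = (4 + 4·8 + 18)/6 = 54/6 = 9; σ²_Drywall = ((18−4)/6)² = 5.444
te_Painting = (1 + 4·2 + 9)/6 = 18/6 = 3; σ²_Painting = ((9−1)/6)² = 1.778
te_Flooring = (4 + 4·8 + 18)/6 = 54/6 = 9; σ²_Flooring = ((18−4)/6)² = 5.444
te_Trim work = (4 + 4·9 + 14)/6 = 54/6 = 9; σ²_Trim work = ((14−4)/6)² = 2.778

Forward pass:
ES_Drywall = 0; EF_Drywall = 9
ES_Painting = 9; EF_Painting = 9+3 = 12
ES_Flooring = 9; EF_Flooring = 9+9 = 18
ES_Trim work = max(EF_Painting=12, EF_Flooring=18) = 18; EF_Trim work = 18+9 = 27
Expected project duration μ = 27 days. Critical path: Drywall → Flooring → Trim work.

Variance along critical path = 5.444 + 5.444 + 2.778 = 13.667; σ = √13.667 = 3.697 days.
Z = (34 − 27) / 3.697 = 1.894
P(T ≤ 34) = Φ(1.894) ≈ 0.971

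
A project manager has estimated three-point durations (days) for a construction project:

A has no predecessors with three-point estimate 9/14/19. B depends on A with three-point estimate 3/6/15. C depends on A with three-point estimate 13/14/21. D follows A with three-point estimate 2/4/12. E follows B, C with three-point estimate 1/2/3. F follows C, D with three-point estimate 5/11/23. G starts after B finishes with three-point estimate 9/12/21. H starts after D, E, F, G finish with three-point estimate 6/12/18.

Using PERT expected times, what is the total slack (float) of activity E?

te_A = (9 + 4·14 + 19)/6 = 84/6 = 14
te_B = (3 + 4·6 + 15)/6 = 42/6 = 7
te_C = (13 + 4·14 + 21)/6 = 90/6 = 15
te_D = (2 + 4·4 + 12)/6 = 30/6 = 5
te_E = (1 + 4·2 + 3)/6 = 12/6 = 2
te_F = (5 + 4·11 + 23)/6 = 72/6 = 12
te_G = (9 + 4·12 + 21)/6 = 78/6 = 13
te_H = (6 + 4·12 + 18)/6 = 72/6 = 12

Forward pass:
ES_A = 0; EF_A = 14
ES_B = 14; EF_B = 14+7 = 21
ES_C = 14; EF_C = 14+15 = 29
ES_D = 14; EF_D = 14+5 = 19
ES_E = max(EF_B=21, EF_C=29) = 29; EF_E = 29+2 = 31
ES_F = max(EF_C=29, EF_D=19) = 29; EF_F = 29+12 = 41
ES_G = 21; EF_G = 21+13 = 34
ES_H = max(EF_D=19, EF_E=31, EF_F=41, EF_G=34) = 41; EF_H = 41+12 = 53
Expected project duration μ = 53 days. Critical path: A → C → F → H.

Backward pass:
LF_H = 53; LS_H = 53−12 = 41
LF_G = LS_H = 41; LS_G = 41−13 = 28
LF_F = LS_H = 41; LS_F = 41−12 = 29
LF_E = LS_H = 41; LS_E = 41−2 = 39
LF_D = min(LS_F=29, LS_H=41) = 29; LS_D = 29−5 = 24
LF_C = min(LS_E=39, LS_F=29) = 29; LS_C = 29−15 = 14
LF_B = min(LS_E=39, LS_G=28) = 28; LS_B = 28−7 = 21
LF_A = min(LS_B=21, LS_C=14, LS_D=24) = 14; LS_A = 14−14 = 0
Slack_E = LS_E − ES_E = 39 − 29 = 10

10 days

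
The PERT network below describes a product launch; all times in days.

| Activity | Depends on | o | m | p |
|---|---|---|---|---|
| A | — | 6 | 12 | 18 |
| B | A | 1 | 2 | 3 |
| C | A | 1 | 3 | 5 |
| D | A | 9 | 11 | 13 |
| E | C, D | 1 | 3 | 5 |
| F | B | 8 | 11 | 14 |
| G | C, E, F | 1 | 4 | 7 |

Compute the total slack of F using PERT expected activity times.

1 days

te_A = (6 + 4·12 + 18)/6 = 72/6 = 12
te_B = (1 + 4·2 + 3)/6 = 12/6 = 2
te_C = (1 + 4·3 + 5)/6 = 18/6 = 3
te_D = (9 + 4·11 + 13)/6 = 66/6 = 11
te_E = (1 + 4·3 + 5)/6 = 18/6 = 3
te_F = (8 + 4·11 + 14)/6 = 66/6 = 11
te_G = (1 + 4·4 + 7)/6 = 24/6 = 4

Forward pass:
ES_A = 0; EF_A = 12
ES_B = 12; EF_B = 12+2 = 14
ES_C = 12; EF_C = 12+3 = 15
ES_D = 12; EF_D = 12+11 = 23
ES_E = max(EF_C=15, EF_D=23) = 23; EF_E = 23+3 = 26
ES_F = 14; EF_F = 14+11 = 25
ES_G = max(EF_C=15, EF_E=26, EF_F=25) = 26; EF_G = 26+4 = 30
Expected project duration μ = 30 days. Critical path: A → D → E → G.

Backward pass:
LF_G = 30; LS_G = 30−4 = 26
LF_F = LS_G = 26; LS_F = 26−11 = 15
LF_E = LS_G = 26; LS_E = 26−3 = 23
LF_D = LS_E = 23; LS_D = 23−11 = 12
LF_C = min(LS_E=23, LS_G=26) = 23; LS_C = 23−3 = 20
LF_B = LS_F = 15; LS_B = 15−2 = 13
LF_A = min(LS_B=13, LS_C=20, LS_D=12) = 12; LS_A = 12−12 = 0
Slack_F = LS_F − ES_F = 15 − 14 = 1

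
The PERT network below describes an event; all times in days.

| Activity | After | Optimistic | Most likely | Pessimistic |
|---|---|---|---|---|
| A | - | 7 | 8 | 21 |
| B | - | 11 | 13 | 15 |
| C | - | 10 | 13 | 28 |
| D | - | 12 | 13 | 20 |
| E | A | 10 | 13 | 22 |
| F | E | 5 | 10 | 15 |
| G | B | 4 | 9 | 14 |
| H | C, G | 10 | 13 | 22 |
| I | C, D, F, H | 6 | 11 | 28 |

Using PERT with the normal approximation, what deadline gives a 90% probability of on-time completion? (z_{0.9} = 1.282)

te_A = (7 + 4·8 + 21)/6 = 60/6 = 10; σ²_A = ((21−7)/6)² = 5.444
te_B = (11 + 4·13 + 15)/6 = 78/6 = 13; σ²_B = ((15−11)/6)² = 0.444
te_C = (10 + 4·13 + 28)/6 = 90/6 = 15; σ²_C = ((28−10)/6)² = 9.000
te_D = (12 + 4·13 + 20)/6 = 84/6 = 14; σ²_D = ((20−12)/6)² = 1.778
te_E = (10 + 4·13 + 22)/6 = 84/6 = 14; σ²_E = ((22−10)/6)² = 4.000
te_F = (5 + 4·10 + 15)/6 = 60/6 = 10; σ²_F = ((15−5)/6)² = 2.778
te_G = (4 + 4·9 + 14)/6 = 54/6 = 9; σ²_G = ((14−4)/6)² = 2.778
te_H = (10 + 4·13 + 22)/6 = 84/6 = 14; σ²_H = ((22−10)/6)² = 4.000
te_I = (6 + 4·11 + 28)/6 = 78/6 = 13; σ²_I = ((28−6)/6)² = 13.444

Forward pass:
ES_A = 0; EF_A = 10
ES_B = 0; EF_B = 13
ES_C = 0; EF_C = 15
ES_D = 0; EF_D = 14
ES_E = 10; EF_E = 10+14 = 24
ES_F = 24; EF_F = 24+10 = 34
ES_G = 13; EF_G = 13+9 = 22
ES_H = max(EF_C=15, EF_G=22) = 22; EF_H = 22+14 = 36
ES_I = max(EF_C=15, EF_D=14, EF_F=34, EF_H=36) = 36; EF_I = 36+13 = 49
Expected project duration μ = 49 days. Critical path: B → G → H → I.

Variance along critical path = 0.444 + 2.778 + 4.000 + 13.444 = 20.667; σ = 4.546 days.
D = μ + z·σ = 49 + 1.282·4.546 = 54.8 days

54.8 days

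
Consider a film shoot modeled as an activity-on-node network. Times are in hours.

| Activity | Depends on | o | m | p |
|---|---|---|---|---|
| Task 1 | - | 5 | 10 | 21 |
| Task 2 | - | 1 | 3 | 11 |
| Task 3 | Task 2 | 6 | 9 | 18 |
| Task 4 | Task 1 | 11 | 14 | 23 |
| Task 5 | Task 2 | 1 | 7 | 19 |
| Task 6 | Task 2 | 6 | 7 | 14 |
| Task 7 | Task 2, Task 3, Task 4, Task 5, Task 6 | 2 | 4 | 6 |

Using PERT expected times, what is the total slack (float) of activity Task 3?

te_Task 1 = (5 + 4·10 + 21)/6 = 66/6 = 11
te_Task 2 = (1 + 4·3 + 11)/6 = 24/6 = 4
te_Task 3 = (6 + 4·9 + 18)/6 = 60/6 = 10
te_Task 4 = (11 + 4·14 + 23)/6 = 90/6 = 15
te_Task 5 = (1 + 4·7 + 19)/6 = 48/6 = 8
te_Task 6 = (6 + 4·7 + 14)/6 = 48/6 = 8
te_Task 7 = (2 + 4·4 + 6)/6 = 24/6 = 4

Forward pass:
ES_Task 1 = 0; EF_Task 1 = 11
ES_Task 2 = 0; EF_Task 2 = 4
ES_Task 3 = 4; EF_Task 3 = 4+10 = 14
ES_Task 4 = 11; EF_Task 4 = 11+15 = 26
ES_Task 5 = 4; EF_Task 5 = 4+8 = 12
ES_Task 6 = 4; EF_Task 6 = 4+8 = 12
ES_Task 7 = max(EF_Task 2=4, EF_Task 3=14, EF_Task 4=26, EF_Task 5=12, EF_Task 6=12) = 26; EF_Task 7 = 26+4 = 30
Expected project duration μ = 30 hours. Critical path: Task 1 → Task 4 → Task 7.

Backward pass:
LF_Task 7 = 30; LS_Task 7 = 30−4 = 26
LF_Task 6 = LS_Task 7 = 26; LS_Task 6 = 26−8 = 18
LF_Task 5 = LS_Task 7 = 26; LS_Task 5 = 26−8 = 18
LF_Task 4 = LS_Task 7 = 26; LS_Task 4 = 26−15 = 11
LF_Task 3 = LS_Task 7 = 26; LS_Task 3 = 26−10 = 16
LF_Task 2 = min(LS_Task 3=16, LS_Task 5=18, LS_Task 6=18, LS_Task 7=26) = 16; LS_Task 2 = 16−4 = 12
LF_Task 1 = LS_Task 4 = 11; LS_Task 1 = 11−11 = 0
Slack_Task 3 = LS_Task 3 − ES_Task 3 = 16 − 4 = 12

12 hours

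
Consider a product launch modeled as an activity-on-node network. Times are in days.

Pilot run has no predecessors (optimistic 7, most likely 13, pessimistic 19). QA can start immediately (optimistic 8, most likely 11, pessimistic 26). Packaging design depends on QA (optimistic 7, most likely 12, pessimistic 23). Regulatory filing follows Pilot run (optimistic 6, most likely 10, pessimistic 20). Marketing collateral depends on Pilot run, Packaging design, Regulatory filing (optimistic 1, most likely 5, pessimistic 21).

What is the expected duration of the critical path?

33 days

te_Pilot run = (7 + 4·13 + 19)/6 = 78/6 = 13
te_QA = (8 + 4·11 + 26)/6 = 78/6 = 13
te_Packaging design = (7 + 4·12 + 23)/6 = 78/6 = 13
te_Regulatory filing = (6 + 4·10 + 20)/6 = 66/6 = 11
te_Marketing collateral = (1 + 4·5 + 21)/6 = 42/6 = 7

Forward pass:
ES_Pilot run = 0; EF_Pilot run = 13
ES_QA = 0; EF_QA = 13
ES_Packaging design = 13; EF_Packaging design = 13+13 = 26
ES_Regulatory filing = 13; EF_Regulatory filing = 13+11 = 24
ES_Marketing collateral = max(EF_Pilot run=13, EF_Packaging design=26, EF_Regulatory filing=24) = 26; EF_Marketing collateral = 26+7 = 33
Expected project duration μ = 33 days. Critical path: QA → Packaging design → Marketing collateral.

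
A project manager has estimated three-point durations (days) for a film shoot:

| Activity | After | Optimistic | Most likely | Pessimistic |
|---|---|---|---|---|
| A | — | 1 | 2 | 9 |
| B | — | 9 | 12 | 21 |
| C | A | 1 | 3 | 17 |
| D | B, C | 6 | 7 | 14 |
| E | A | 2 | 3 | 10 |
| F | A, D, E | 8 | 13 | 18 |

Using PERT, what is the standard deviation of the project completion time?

te_A = (1 + 4·2 + 9)/6 = 18/6 = 3; σ²_A = ((9−1)/6)² = 1.778
te_B = (9 + 4·12 + 21)/6 = 78/6 = 13; σ²_B = ((21−9)/6)² = 4.000
te_C = (1 + 4·3 + 17)/6 = 30/6 = 5; σ²_C = ((17−1)/6)² = 7.111
te_D = (6 + 4·7 + 14)/6 = 48/6 = 8; σ²_D = ((14−6)/6)² = 1.778
te_E = (2 + 4·3 + 10)/6 = 24/6 = 4; σ²_E = ((10−2)/6)² = 1.778
te_F = (8 + 4·13 + 18)/6 = 78/6 = 13; σ²_F = ((18−8)/6)² = 2.778

Forward pass:
ES_A = 0; EF_A = 3
ES_B = 0; EF_B = 13
ES_C = 3; EF_C = 3+5 = 8
ES_D = max(EF_B=13, EF_C=8) = 13; EF_D = 13+8 = 21
ES_E = 3; EF_E = 3+4 = 7
ES_F = max(EF_A=3, EF_D=21, EF_E=7) = 21; EF_F = 21+13 = 34
Expected project duration μ = 34 days. Critical path: B → D → F.

Variance along critical path = 4.000 + 1.778 + 2.778 = 8.556
σ = √8.556 = 2.925 days

2.92 days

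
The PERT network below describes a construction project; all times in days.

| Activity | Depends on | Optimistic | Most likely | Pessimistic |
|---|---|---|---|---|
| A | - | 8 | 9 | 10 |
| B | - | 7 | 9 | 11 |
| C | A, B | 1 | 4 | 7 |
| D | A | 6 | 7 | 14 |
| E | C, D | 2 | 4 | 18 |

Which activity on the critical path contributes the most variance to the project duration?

E

te_A = (8 + 4·9 + 10)/6 = 54/6 = 9; σ²_A = ((10−8)/6)² = 0.111
te_B = (7 + 4·9 + 11)/6 = 54/6 = 9; σ²_B = ((11−7)/6)² = 0.444
te_C = (1 + 4·4 + 7)/6 = 24/6 = 4; σ²_C = ((7−1)/6)² = 1.000
te_D = (6 + 4·7 + 14)/6 = 48/6 = 8; σ²_D = ((14−6)/6)² = 1.778
te_E = (2 + 4·4 + 18)/6 = 36/6 = 6; σ²_E = ((18−2)/6)² = 7.111

Forward pass:
ES_A = 0; EF_A = 9
ES_B = 0; EF_B = 9
ES_C = max(EF_A=9, EF_B=9) = 9; EF_C = 9+4 = 13
ES_D = 9; EF_D = 9+8 = 17
ES_E = max(EF_C=13, EF_D=17) = 17; EF_E = 17+6 = 23
Expected project duration μ = 23 days. Critical path: A → D → E.

Variances on critical path: σ²_A=0.111, σ²_D=1.778, σ²_E=7.111.
Largest is σ²_E = 7.111.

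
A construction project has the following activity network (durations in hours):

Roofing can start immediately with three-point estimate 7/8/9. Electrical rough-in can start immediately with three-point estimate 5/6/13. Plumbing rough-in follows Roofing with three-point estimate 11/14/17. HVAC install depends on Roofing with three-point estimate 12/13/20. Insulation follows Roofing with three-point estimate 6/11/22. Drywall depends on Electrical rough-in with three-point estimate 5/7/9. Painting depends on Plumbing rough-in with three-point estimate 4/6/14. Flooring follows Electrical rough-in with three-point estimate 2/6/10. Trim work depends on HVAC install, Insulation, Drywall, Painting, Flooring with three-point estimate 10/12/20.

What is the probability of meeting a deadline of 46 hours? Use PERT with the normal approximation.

te_Roofing = (7 + 4·8 + 9)/6 = 48/6 = 8; σ²_Roofing = ((9−7)/6)² = 0.111
te_Electrical rough-in = (5 + 4·6 + 13)/6 = 42/6 = 7; σ²_Electrical rough-in = ((13−5)/6)² = 1.778
te_Plumbing rough-in = (11 + 4·14 + 17)/6 = 84/6 = 14; σ²_Plumbing rough-in = ((17−11)/6)² = 1.000
te_HVAC install = (12 + 4·13 + 20)/6 = 84/6 = 14; σ²_HVAC install = ((20−12)/6)² = 1.778
te_Insulation = (6 + 4·11 + 22)/6 = 72/6 = 12; σ²_Insulation = ((22−6)/6)² = 7.111
te_Drywall = (5 + 4·7 + 9)/6 = 42/6 = 7; σ²_Drywall = ((9−5)/6)² = 0.444
te_Painting = (4 + 4·6 + 14)/6 = 42/6 = 7; σ²_Painting = ((14−4)/6)² = 2.778
te_Flooring = (2 + 4·6 + 10)/6 = 36/6 = 6; σ²_Flooring = ((10−2)/6)² = 1.778
te_Trim work = (10 + 4·12 + 20)/6 = 78/6 = 13; σ²_Trim work = ((20−10)/6)² = 2.778

Forward pass:
ES_Roofing = 0; EF_Roofing = 8
ES_Electrical rough-in = 0; EF_Electrical rough-in = 7
ES_Plumbing rough-in = 8; EF_Plumbing rough-in = 8+14 = 22
ES_HVAC install = 8; EF_HVAC install = 8+14 = 22
ES_Insulation = 8; EF_Insulation = 8+12 = 20
ES_Drywall = 7; EF_Drywall = 7+7 = 14
ES_Painting = 22; EF_Painting = 22+7 = 29
ES_Flooring = 7; EF_Flooring = 7+6 = 13
ES_Trim work = max(EF_HVAC install=22, EF_Insulation=20, EF_Drywall=14, EF_Painting=29, EF_Flooring=13) = 29; EF_Trim work = 29+13 = 42
Expected project duration μ = 42 hours. Critical path: Roofing → Plumbing rough-in → Painting → Trim work.

Variance along critical path = 0.111 + 1.000 + 2.778 + 2.778 = 6.667; σ = √6.667 = 2.582 hours.
Z = (46 − 42) / 2.582 = 1.549
P(T ≤ 46) = Φ(1.549) ≈ 0.939

0.939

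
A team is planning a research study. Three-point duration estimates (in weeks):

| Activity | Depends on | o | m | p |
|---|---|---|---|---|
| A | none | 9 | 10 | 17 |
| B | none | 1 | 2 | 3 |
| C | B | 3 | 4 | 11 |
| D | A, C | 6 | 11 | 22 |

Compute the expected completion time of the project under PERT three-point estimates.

23 weeks

te_A = (9 + 4·10 + 17)/6 = 66/6 = 11
te_B = (1 + 4·2 + 3)/6 = 12/6 = 2
te_C = (3 + 4·4 + 11)/6 = 30/6 = 5
te_D = (6 + 4·11 + 22)/6 = 72/6 = 12

Forward pass:
ES_A = 0; EF_A = 11
ES_B = 0; EF_B = 2
ES_C = 2; EF_C = 2+5 = 7
ES_D = max(EF_A=11, EF_C=7) = 11; EF_D = 11+12 = 23
Expected project duration μ = 23 weeks. Critical path: A → D.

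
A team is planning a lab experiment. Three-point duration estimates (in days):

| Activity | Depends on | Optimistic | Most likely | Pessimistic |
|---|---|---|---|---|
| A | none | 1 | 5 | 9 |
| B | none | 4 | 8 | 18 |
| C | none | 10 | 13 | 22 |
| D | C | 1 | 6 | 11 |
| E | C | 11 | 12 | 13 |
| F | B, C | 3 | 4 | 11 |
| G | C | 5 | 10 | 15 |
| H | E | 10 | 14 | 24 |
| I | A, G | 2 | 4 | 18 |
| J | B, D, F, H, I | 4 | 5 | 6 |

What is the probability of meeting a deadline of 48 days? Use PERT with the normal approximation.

te_A = (1 + 4·5 + 9)/6 = 30/6 = 5; σ²_A = ((9−1)/6)² = 1.778
te_B = (4 + 4·8 + 18)/6 = 54/6 = 9; σ²_B = ((18−4)/6)² = 5.444
te_C = (10 + 4·13 + 22)/6 = 84/6 = 14; σ²_C = ((22−10)/6)² = 4.000
te_D = (1 + 4·6 + 11)/6 = 36/6 = 6; σ²_D = ((11−1)/6)² = 2.778
te_E = (11 + 4·12 + 13)/6 = 72/6 = 12; σ²_E = ((13−11)/6)² = 0.111
te_F = (3 + 4·4 + 11)/6 = 30/6 = 5; σ²_F = ((11−3)/6)² = 1.778
te_G = (5 + 4·10 + 15)/6 = 60/6 = 10; σ²_G = ((15−5)/6)² = 2.778
te_H = (10 + 4·14 + 24)/6 = 90/6 = 15; σ²_H = ((24−10)/6)² = 5.444
te_I = (2 + 4·4 + 18)/6 = 36/6 = 6; σ²_I = ((18−2)/6)² = 7.111
te_J = (4 + 4·5 + 6)/6 = 30/6 = 5; σ²_J = ((6−4)/6)² = 0.111

Forward pass:
ES_A = 0; EF_A = 5
ES_B = 0; EF_B = 9
ES_C = 0; EF_C = 14
ES_D = 14; EF_D = 14+6 = 20
ES_E = 14; EF_E = 14+12 = 26
ES_F = max(EF_B=9, EF_C=14) = 14; EF_F = 14+5 = 19
ES_G = 14; EF_G = 14+10 = 24
ES_H = 26; EF_H = 26+15 = 41
ES_I = max(EF_A=5, EF_G=24) = 24; EF_I = 24+6 = 30
ES_J = max(EF_B=9, EF_D=20, EF_F=19, EF_H=41, EF_I=30) = 41; EF_J = 41+5 = 46
Expected project duration μ = 46 days. Critical path: C → E → H → J.

Variance along critical path = 4.000 + 0.111 + 5.444 + 0.111 = 9.667; σ = √9.667 = 3.109 days.
Z = (48 − 46) / 3.109 = 0.643
P(T ≤ 48) = Φ(0.643) ≈ 0.740

0.740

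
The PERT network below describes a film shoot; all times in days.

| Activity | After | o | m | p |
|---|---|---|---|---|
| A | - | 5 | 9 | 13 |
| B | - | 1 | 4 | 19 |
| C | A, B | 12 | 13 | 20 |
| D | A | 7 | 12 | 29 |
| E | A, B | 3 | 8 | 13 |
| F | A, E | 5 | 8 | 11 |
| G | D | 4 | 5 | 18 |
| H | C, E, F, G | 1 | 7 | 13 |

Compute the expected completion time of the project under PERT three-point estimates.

37 days

te_A = (5 + 4·9 + 13)/6 = 54/6 = 9
te_B = (1 + 4·4 + 19)/6 = 36/6 = 6
te_C = (12 + 4·13 + 20)/6 = 84/6 = 14
te_D = (7 + 4·12 + 29)/6 = 84/6 = 14
te_E = (3 + 4·8 + 13)/6 = 48/6 = 8
te_F = (5 + 4·8 + 11)/6 = 48/6 = 8
te_G = (4 + 4·5 + 18)/6 = 42/6 = 7
te_H = (1 + 4·7 + 13)/6 = 42/6 = 7

Forward pass:
ES_A = 0; EF_A = 9
ES_B = 0; EF_B = 6
ES_C = max(EF_A=9, EF_B=6) = 9; EF_C = 9+14 = 23
ES_D = 9; EF_D = 9+14 = 23
ES_E = max(EF_A=9, EF_B=6) = 9; EF_E = 9+8 = 17
ES_F = max(EF_A=9, EF_E=17) = 17; EF_F = 17+8 = 25
ES_G = 23; EF_G = 23+7 = 30
ES_H = max(EF_C=23, EF_E=17, EF_F=25, EF_G=30) = 30; EF_H = 30+7 = 37
Expected project duration μ = 37 days. Critical path: A → D → G → H.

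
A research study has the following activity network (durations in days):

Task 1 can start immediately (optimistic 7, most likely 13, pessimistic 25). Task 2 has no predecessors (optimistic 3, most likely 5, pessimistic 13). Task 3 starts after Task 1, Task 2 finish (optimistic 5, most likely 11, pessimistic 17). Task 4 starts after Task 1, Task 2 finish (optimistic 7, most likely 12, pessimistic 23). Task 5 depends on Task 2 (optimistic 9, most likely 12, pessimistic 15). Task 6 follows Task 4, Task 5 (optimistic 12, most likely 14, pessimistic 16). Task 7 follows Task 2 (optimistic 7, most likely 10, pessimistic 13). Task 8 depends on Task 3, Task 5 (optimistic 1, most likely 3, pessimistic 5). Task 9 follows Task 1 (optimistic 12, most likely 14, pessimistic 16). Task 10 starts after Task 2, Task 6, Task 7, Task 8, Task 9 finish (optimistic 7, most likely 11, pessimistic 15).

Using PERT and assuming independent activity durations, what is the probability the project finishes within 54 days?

te_Task 1 = (7 + 4·13 + 25)/6 = 84/6 = 14; σ²_Task 1 = ((25−7)/6)² = 9.000
te_Task 2 = (3 + 4·5 + 13)/6 = 36/6 = 6; σ²_Task 2 = ((13−3)/6)² = 2.778
te_Task 3 = (5 + 4·11 + 17)/6 = 66/6 = 11; σ²_Task 3 = ((17−5)/6)² = 4.000
te_Task 4 = (7 + 4·12 + 23)/6 = 78/6 = 13; σ²_Task 4 = ((23−7)/6)² = 7.111
te_Task 5 = (9 + 4·12 + 15)/6 = 72/6 = 12; σ²_Task 5 = ((15−9)/6)² = 1.000
te_Task 6 = (12 + 4·14 + 16)/6 = 84/6 = 14; σ²_Task 6 = ((16−12)/6)² = 0.444
te_Task 7 = (7 + 4·10 + 13)/6 = 60/6 = 10; σ²_Task 7 = ((13−7)/6)² = 1.000
te_Task 8 = (1 + 4·3 + 5)/6 = 18/6 = 3; σ²_Task 8 = ((5−1)/6)² = 0.444
te_Task 9 = (12 + 4·14 + 16)/6 = 84/6 = 14; σ²_Task 9 = ((16−12)/6)² = 0.444
te_Task 10 = (7 + 4·11 + 15)/6 = 66/6 = 11; σ²_Task 10 = ((15−7)/6)² = 1.778

Forward pass:
ES_Task 1 = 0; EF_Task 1 = 14
ES_Task 2 = 0; EF_Task 2 = 6
ES_Task 3 = max(EF_Task 1=14, EF_Task 2=6) = 14; EF_Task 3 = 14+11 = 25
ES_Task 4 = max(EF_Task 1=14, EF_Task 2=6) = 14; EF_Task 4 = 14+13 = 27
ES_Task 5 = 6; EF_Task 5 = 6+12 = 18
ES_Task 6 = max(EF_Task 4=27, EF_Task 5=18) = 27; EF_Task 6 = 27+14 = 41
ES_Task 7 = 6; EF_Task 7 = 6+10 = 16
ES_Task 8 = max(EF_Task 3=25, EF_Task 5=18) = 25; EF_Task 8 = 25+3 = 28
ES_Task 9 = 14; EF_Task 9 = 14+14 = 28
ES_Task 10 = max(EF_Task 2=6, EF_Task 6=41, EF_Task 7=16, EF_Task 8=28, EF_Task 9=28) = 41; EF_Task 10 = 41+11 = 52
Expected project duration μ = 52 days. Critical path: Task 1 → Task 4 → Task 6 → Task 10.

Variance along critical path = 9.000 + 7.111 + 0.444 + 1.778 = 18.333; σ = √18.333 = 4.282 days.
Z = (54 − 52) / 4.282 = 0.467
P(T ≤ 54) = Φ(0.467) ≈ 0.680

0.680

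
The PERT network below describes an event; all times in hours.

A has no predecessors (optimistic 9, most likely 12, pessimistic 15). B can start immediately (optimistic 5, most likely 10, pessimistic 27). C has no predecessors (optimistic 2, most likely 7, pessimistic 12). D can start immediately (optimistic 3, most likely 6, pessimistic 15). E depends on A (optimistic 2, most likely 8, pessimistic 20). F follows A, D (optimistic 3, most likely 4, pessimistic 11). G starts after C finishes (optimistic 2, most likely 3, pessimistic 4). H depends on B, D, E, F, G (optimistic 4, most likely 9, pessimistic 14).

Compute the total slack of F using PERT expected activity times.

4 hours

te_A = (9 + 4·12 + 15)/6 = 72/6 = 12
te_B = (5 + 4·10 + 27)/6 = 72/6 = 12
te_C = (2 + 4·7 + 12)/6 = 42/6 = 7
te_D = (3 + 4·6 + 15)/6 = 42/6 = 7
te_E = (2 + 4·8 + 20)/6 = 54/6 = 9
te_F = (3 + 4·4 + 11)/6 = 30/6 = 5
te_G = (2 + 4·3 + 4)/6 = 18/6 = 3
te_H = (4 + 4·9 + 14)/6 = 54/6 = 9

Forward pass:
ES_A = 0; EF_A = 12
ES_B = 0; EF_B = 12
ES_C = 0; EF_C = 7
ES_D = 0; EF_D = 7
ES_E = 12; EF_E = 12+9 = 21
ES_F = max(EF_A=12, EF_D=7) = 12; EF_F = 12+5 = 17
ES_G = 7; EF_G = 7+3 = 10
ES_H = max(EF_B=12, EF_D=7, EF_E=21, EF_F=17, EF_G=10) = 21; EF_H = 21+9 = 30
Expected project duration μ = 30 hours. Critical path: A → E → H.

Backward pass:
LF_H = 30; LS_H = 30−9 = 21
LF_G = LS_H = 21; LS_G = 21−3 = 18
LF_F = LS_H = 21; LS_F = 21−5 = 16
LF_E = LS_H = 21; LS_E = 21−9 = 12
LF_D = min(LS_F=16, LS_H=21) = 16; LS_D = 16−7 = 9
LF_C = LS_G = 18; LS_C = 18−7 = 11
LF_B = LS_H = 21; LS_B = 21−12 = 9
LF_A = min(LS_E=12, LS_F=16) = 12; LS_A = 12−12 = 0
Slack_F = LS_F − ES_F = 16 − 12 = 4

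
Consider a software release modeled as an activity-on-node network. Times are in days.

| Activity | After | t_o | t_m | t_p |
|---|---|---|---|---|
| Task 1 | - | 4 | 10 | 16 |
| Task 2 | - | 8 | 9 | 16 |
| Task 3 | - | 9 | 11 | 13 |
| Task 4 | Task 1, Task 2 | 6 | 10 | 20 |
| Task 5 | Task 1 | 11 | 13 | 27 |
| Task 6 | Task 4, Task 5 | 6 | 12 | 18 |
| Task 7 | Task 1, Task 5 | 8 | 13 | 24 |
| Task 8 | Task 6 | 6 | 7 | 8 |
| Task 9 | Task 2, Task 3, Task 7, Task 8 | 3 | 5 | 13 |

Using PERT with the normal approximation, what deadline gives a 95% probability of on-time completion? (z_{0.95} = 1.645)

te_Task 1 = (4 + 4·10 + 16)/6 = 60/6 = 10; σ²_Task 1 = ((16−4)/6)² = 4.000
te_Task 2 = (8 + 4·9 + 16)/6 = 60/6 = 10; σ²_Task 2 = ((16−8)/6)² = 1.778
te_Task 3 = (9 + 4·11 + 13)/6 = 66/6 = 11; σ²_Task 3 = ((13−9)/6)² = 0.444
te_Task 4 = (6 + 4·10 + 20)/6 = 66/6 = 11; σ²_Task 4 = ((20−6)/6)² = 5.444
te_Task 5 = (11 + 4·13 + 27)/6 = 90/6 = 15; σ²_Task 5 = ((27−11)/6)² = 7.111
te_Task 6 = (6 + 4·12 + 18)/6 = 72/6 = 12; σ²_Task 6 = ((18−6)/6)² = 4.000
te_Task 7 = (8 + 4·13 + 24)/6 = 84/6 = 14; σ²_Task 7 = ((24−8)/6)² = 7.111
te_Task 8 = (6 + 4·7 + 8)/6 = 42/6 = 7; σ²_Task 8 = ((8−6)/6)² = 0.111
te_Task 9 = (3 + 4·5 + 13)/6 = 36/6 = 6; σ²_Task 9 = ((13−3)/6)² = 2.778

Forward pass:
ES_Task 1 = 0; EF_Task 1 = 10
ES_Task 2 = 0; EF_Task 2 = 10
ES_Task 3 = 0; EF_Task 3 = 11
ES_Task 4 = max(EF_Task 1=10, EF_Task 2=10) = 10; EF_Task 4 = 10+11 = 21
ES_Task 5 = 10; EF_Task 5 = 10+15 = 25
ES_Task 6 = max(EF_Task 4=21, EF_Task 5=25) = 25; EF_Task 6 = 25+12 = 37
ES_Task 7 = max(EF_Task 1=10, EF_Task 5=25) = 25; EF_Task 7 = 25+14 = 39
ES_Task 8 = 37; EF_Task 8 = 37+7 = 44
ES_Task 9 = max(EF_Task 2=10, EF_Task 3=11, EF_Task 7=39, EF_Task 8=44) = 44; EF_Task 9 = 44+6 = 50
Expected project duration μ = 50 days. Critical path: Task 1 → Task 5 → Task 6 → Task 8 → Task 9.

Variance along critical path = 4.000 + 7.111 + 4.000 + 0.111 + 2.778 = 18.000; σ = 4.243 days.
D = μ + z·σ = 50 + 1.645·4.243 = 57.0 days

57.0 days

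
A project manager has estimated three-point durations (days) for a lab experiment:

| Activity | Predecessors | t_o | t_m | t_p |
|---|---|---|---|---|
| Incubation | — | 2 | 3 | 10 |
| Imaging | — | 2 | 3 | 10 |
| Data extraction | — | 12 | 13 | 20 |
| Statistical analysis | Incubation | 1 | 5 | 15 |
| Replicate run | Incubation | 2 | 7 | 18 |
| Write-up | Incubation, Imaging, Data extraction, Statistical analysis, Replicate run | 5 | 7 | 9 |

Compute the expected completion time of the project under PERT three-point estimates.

te_Incubation = (2 + 4·3 + 10)/6 = 24/6 = 4
te_Imaging = (2 + 4·3 + 10)/6 = 24/6 = 4
te_Data extraction = (12 + 4·13 + 20)/6 = 84/6 = 14
te_Statistical analysis = (1 + 4·5 + 15)/6 = 36/6 = 6
te_Replicate run = (2 + 4·7 + 18)/6 = 48/6 = 8
te_Write-up = (5 + 4·7 + 9)/6 = 42/6 = 7

Forward pass:
ES_Incubation = 0; EF_Incubation = 4
ES_Imaging = 0; EF_Imaging = 4
ES_Data extraction = 0; EF_Data extraction = 14
ES_Statistical analysis = 4; EF_Statistical analysis = 4+6 = 10
ES_Replicate run = 4; EF_Replicate run = 4+8 = 12
ES_Write-up = max(EF_Incubation=4, EF_Imaging=4, EF_Data extraction=14, EF_Statistical analysis=10, EF_Replicate run=12) = 14; EF_Write-up = 14+7 = 21
Expected project duration μ = 21 days. Critical path: Data extraction → Write-up.

21 days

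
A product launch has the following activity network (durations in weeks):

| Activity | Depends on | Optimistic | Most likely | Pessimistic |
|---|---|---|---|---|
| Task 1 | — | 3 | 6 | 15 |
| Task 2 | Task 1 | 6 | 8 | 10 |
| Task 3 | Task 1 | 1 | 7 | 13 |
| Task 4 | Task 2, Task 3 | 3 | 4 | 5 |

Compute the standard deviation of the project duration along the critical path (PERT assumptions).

te_Task 1 = (3 + 4·6 + 15)/6 = 42/6 = 7; σ²_Task 1 = ((15−3)/6)² = 4.000
te_Task 2 = (6 + 4·8 + 10)/6 = 48/6 = 8; σ²_Task 2 = ((10−6)/6)² = 0.444
te_Task 3 = (1 + 4·7 + 13)/6 = 42/6 = 7; σ²_Task 3 = ((13−1)/6)² = 4.000
te_Task 4 = (3 + 4·4 + 5)/6 = 24/6 = 4; σ²_Task 4 = ((5−3)/6)² = 0.111

Forward pass:
ES_Task 1 = 0; EF_Task 1 = 7
ES_Task 2 = 7; EF_Task 2 = 7+8 = 15
ES_Task 3 = 7; EF_Task 3 = 7+7 = 14
ES_Task 4 = max(EF_Task 2=15, EF_Task 3=14) = 15; EF_Task 4 = 15+4 = 19
Expected project duration μ = 19 weeks. Critical path: Task 1 → Task 2 → Task 4.

Variance along critical path = 4.000 + 0.444 + 0.111 = 4.556
σ = √4.556 = 2.134 weeks

2.13 weeks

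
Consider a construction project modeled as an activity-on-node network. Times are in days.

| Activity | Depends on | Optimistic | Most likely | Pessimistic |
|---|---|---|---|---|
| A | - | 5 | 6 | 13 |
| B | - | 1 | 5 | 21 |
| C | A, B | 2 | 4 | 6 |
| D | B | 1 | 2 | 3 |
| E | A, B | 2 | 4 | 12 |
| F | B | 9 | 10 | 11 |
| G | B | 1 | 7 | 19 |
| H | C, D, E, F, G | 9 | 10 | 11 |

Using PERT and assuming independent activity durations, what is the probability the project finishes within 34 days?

te_A = (5 + 4·6 + 13)/6 = 42/6 = 7; σ²_A = ((13−5)/6)² = 1.778
te_B = (1 + 4·5 + 21)/6 = 42/6 = 7; σ²_B = ((21−1)/6)² = 11.111
te_C = (2 + 4·4 + 6)/6 = 24/6 = 4; σ²_C = ((6−2)/6)² = 0.444
te_D = (1 + 4·2 + 3)/6 = 12/6 = 2; σ²_D = ((3−1)/6)² = 0.111
te_E = (2 + 4·4 + 12)/6 = 30/6 = 5; σ²_E = ((12−2)/6)² = 2.778
te_F = (9 + 4·10 + 11)/6 = 60/6 = 10; σ²_F = ((11−9)/6)² = 0.111
te_G = (1 + 4·7 + 19)/6 = 48/6 = 8; σ²_G = ((19−1)/6)² = 9.000
te_H = (9 + 4·10 + 11)/6 = 60/6 = 10; σ²_H = ((11−9)/6)² = 0.111

Forward pass:
ES_A = 0; EF_A = 7
ES_B = 0; EF_B = 7
ES_C = max(EF_A=7, EF_B=7) = 7; EF_C = 7+4 = 11
ES_D = 7; EF_D = 7+2 = 9
ES_E = max(EF_A=7, EF_B=7) = 7; EF_E = 7+5 = 12
ES_F = 7; EF_F = 7+10 = 17
ES_G = 7; EF_G = 7+8 = 15
ES_H = max(EF_C=11, EF_D=9, EF_E=12, EF_F=17, EF_G=15) = 17; EF_H = 17+10 = 27
Expected project duration μ = 27 days. Critical path: B → F → H.

Variance along critical path = 11.111 + 0.111 + 0.111 = 11.333; σ = √11.333 = 3.367 days.
Z = (34 − 27) / 3.367 = 2.079
P(T ≤ 34) = Φ(2.079) ≈ 0.981

0.981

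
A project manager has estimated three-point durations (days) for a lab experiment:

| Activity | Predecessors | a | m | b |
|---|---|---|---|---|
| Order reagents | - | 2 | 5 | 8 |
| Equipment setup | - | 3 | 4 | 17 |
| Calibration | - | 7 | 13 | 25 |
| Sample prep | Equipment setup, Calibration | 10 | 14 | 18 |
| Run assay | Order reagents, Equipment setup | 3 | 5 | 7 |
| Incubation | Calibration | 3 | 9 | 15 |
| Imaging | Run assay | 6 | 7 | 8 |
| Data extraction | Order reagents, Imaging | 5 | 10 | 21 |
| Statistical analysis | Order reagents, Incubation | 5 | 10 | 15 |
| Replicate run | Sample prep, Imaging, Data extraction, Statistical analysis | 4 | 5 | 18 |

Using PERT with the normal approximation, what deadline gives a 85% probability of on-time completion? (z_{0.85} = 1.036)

44.8 days

te_Order reagents = (2 + 4·5 + 8)/6 = 30/6 = 5; σ²_Order reagents = ((8−2)/6)² = 1.000
te_Equipment setup = (3 + 4·4 + 17)/6 = 36/6 = 6; σ²_Equipment setup = ((17−3)/6)² = 5.444
te_Calibration = (7 + 4·13 + 25)/6 = 84/6 = 14; σ²_Calibration = ((25−7)/6)² = 9.000
te_Sample prep = (10 + 4·14 + 18)/6 = 84/6 = 14; σ²_Sample prep = ((18−10)/6)² = 1.778
te_Run assay = (3 + 4·5 + 7)/6 = 30/6 = 5; σ²_Run assay = ((7−3)/6)² = 0.444
te_Incubation = (3 + 4·9 + 15)/6 = 54/6 = 9; σ²_Incubation = ((15−3)/6)² = 4.000
te_Imaging = (6 + 4·7 + 8)/6 = 42/6 = 7; σ²_Imaging = ((8−6)/6)² = 0.111
te_Data extraction = (5 + 4·10 + 21)/6 = 66/6 = 11; σ²_Data extraction = ((21−5)/6)² = 7.111
te_Statistical analysis = (5 + 4·10 + 15)/6 = 60/6 = 10; σ²_Statistical analysis = ((15−5)/6)² = 2.778
te_Replicate run = (4 + 4·5 + 18)/6 = 42/6 = 7; σ²_Replicate run = ((18−4)/6)² = 5.444

Forward pass:
ES_Order reagents = 0; EF_Order reagents = 5
ES_Equipment setup = 0; EF_Equipment setup = 6
ES_Calibration = 0; EF_Calibration = 14
ES_Sample prep = max(EF_Equipment setup=6, EF_Calibration=14) = 14; EF_Sample prep = 14+14 = 28
ES_Run assay = max(EF_Order reagents=5, EF_Equipment setup=6) = 6; EF_Run assay = 6+5 = 11
ES_Incubation = 14; EF_Incubation = 14+9 = 23
ES_Imaging = 11; EF_Imaging = 11+7 = 18
ES_Data extraction = max(EF_Order reagents=5, EF_Imaging=18) = 18; EF_Data extraction = 18+11 = 29
ES_Statistical analysis = max(EF_Order reagents=5, EF_Incubation=23) = 23; EF_Statistical analysis = 23+10 = 33
ES_Replicate run = max(EF_Sample prep=28, EF_Imaging=18, EF_Data extraction=29, EF_Statistical analysis=33) = 33; EF_Replicate run = 33+7 = 40
Expected project duration μ = 40 days. Critical path: Calibration → Incubation → Statistical analysis → Replicate run.

Variance along critical path = 9.000 + 4.000 + 2.778 + 5.444 = 21.222; σ = 4.607 days.
D = μ + z·σ = 40 + 1.036·4.607 = 44.8 days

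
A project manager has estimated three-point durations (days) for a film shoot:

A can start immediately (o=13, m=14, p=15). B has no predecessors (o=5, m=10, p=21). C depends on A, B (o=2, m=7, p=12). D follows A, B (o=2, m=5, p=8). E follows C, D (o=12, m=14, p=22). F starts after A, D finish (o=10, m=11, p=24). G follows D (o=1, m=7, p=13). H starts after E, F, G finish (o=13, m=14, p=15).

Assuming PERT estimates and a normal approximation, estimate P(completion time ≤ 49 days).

0.339

te_A = (13 + 4·14 + 15)/6 = 84/6 = 14; σ²_A = ((15−13)/6)² = 0.111
te_B = (5 + 4·10 + 21)/6 = 66/6 = 11; σ²_B = ((21−5)/6)² = 7.111
te_C = (2 + 4·7 + 12)/6 = 42/6 = 7; σ²_C = ((12−2)/6)² = 2.778
te_D = (2 + 4·5 + 8)/6 = 30/6 = 5; σ²_D = ((8−2)/6)² = 1.000
te_E = (12 + 4·14 + 22)/6 = 90/6 = 15; σ²_E = ((22−12)/6)² = 2.778
te_F = (10 + 4·11 + 24)/6 = 78/6 = 13; σ²_F = ((24−10)/6)² = 5.444
te_G = (1 + 4·7 + 13)/6 = 42/6 = 7; σ²_G = ((13−1)/6)² = 4.000
te_H = (13 + 4·14 + 15)/6 = 84/6 = 14; σ²_H = ((15−13)/6)² = 0.111

Forward pass:
ES_A = 0; EF_A = 14
ES_B = 0; EF_B = 11
ES_C = max(EF_A=14, EF_B=11) = 14; EF_C = 14+7 = 21
ES_D = max(EF_A=14, EF_B=11) = 14; EF_D = 14+5 = 19
ES_E = max(EF_C=21, EF_D=19) = 21; EF_E = 21+15 = 36
ES_F = max(EF_A=14, EF_D=19) = 19; EF_F = 19+13 = 32
ES_G = 19; EF_G = 19+7 = 26
ES_H = max(EF_E=36, EF_F=32, EF_G=26) = 36; EF_H = 36+14 = 50
Expected project duration μ = 50 days. Critical path: A → C → E → H.

Variance along critical path = 0.111 + 2.778 + 2.778 + 0.111 = 5.778; σ = √5.778 = 2.404 days.
Z = (49 − 50) / 2.404 = -0.416
P(T ≤ 49) = Φ(-0.416) ≈ 0.339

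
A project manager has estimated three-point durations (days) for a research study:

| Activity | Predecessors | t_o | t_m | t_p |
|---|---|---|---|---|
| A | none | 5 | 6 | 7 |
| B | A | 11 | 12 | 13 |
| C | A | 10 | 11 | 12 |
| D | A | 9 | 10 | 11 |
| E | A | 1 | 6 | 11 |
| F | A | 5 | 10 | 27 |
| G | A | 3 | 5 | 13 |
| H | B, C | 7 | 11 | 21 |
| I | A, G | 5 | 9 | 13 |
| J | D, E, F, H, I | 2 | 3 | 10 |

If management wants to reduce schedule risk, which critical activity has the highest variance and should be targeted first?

H

te_A = (5 + 4·6 + 7)/6 = 36/6 = 6; σ²_A = ((7−5)/6)² = 0.111
te_B = (11 + 4·12 + 13)/6 = 72/6 = 12; σ²_B = ((13−11)/6)² = 0.111
te_C = (10 + 4·11 + 12)/6 = 66/6 = 11; σ²_C = ((12−10)/6)² = 0.111
te_D = (9 + 4·10 + 11)/6 = 60/6 = 10; σ²_D = ((11−9)/6)² = 0.111
te_E = (1 + 4·6 + 11)/6 = 36/6 = 6; σ²_E = ((11−1)/6)² = 2.778
te_F = (5 + 4·10 + 27)/6 = 72/6 = 12; σ²_F = ((27−5)/6)² = 13.444
te_G = (3 + 4·5 + 13)/6 = 36/6 = 6; σ²_G = ((13−3)/6)² = 2.778
te_H = (7 + 4·11 + 21)/6 = 72/6 = 12; σ²_H = ((21−7)/6)² = 5.444
te_I = (5 + 4·9 + 13)/6 = 54/6 = 9; σ²_I = ((13−5)/6)² = 1.778
te_J = (2 + 4·3 + 10)/6 = 24/6 = 4; σ²_J = ((10−2)/6)² = 1.778

Forward pass:
ES_A = 0; EF_A = 6
ES_B = 6; EF_B = 6+12 = 18
ES_C = 6; EF_C = 6+11 = 17
ES_D = 6; EF_D = 6+10 = 16
ES_E = 6; EF_E = 6+6 = 12
ES_F = 6; EF_F = 6+12 = 18
ES_G = 6; EF_G = 6+6 = 12
ES_H = max(EF_B=18, EF_C=17) = 18; EF_H = 18+12 = 30
ES_I = max(EF_A=6, EF_G=12) = 12; EF_I = 12+9 = 21
ES_J = max(EF_D=16, EF_E=12, EF_F=18, EF_H=30, EF_I=21) = 30; EF_J = 30+4 = 34
Expected project duration μ = 34 days. Critical path: A → B → H → J.

Variances on critical path: σ²_A=0.111, σ²_B=0.111, σ²_H=5.444, σ²_J=1.778.
Largest is σ²_H = 5.444.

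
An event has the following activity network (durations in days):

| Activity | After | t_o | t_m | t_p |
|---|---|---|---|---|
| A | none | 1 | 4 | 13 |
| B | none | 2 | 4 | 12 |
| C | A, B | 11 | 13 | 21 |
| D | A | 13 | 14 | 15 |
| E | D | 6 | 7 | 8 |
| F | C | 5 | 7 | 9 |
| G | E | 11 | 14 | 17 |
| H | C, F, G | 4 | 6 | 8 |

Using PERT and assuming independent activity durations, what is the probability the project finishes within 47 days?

te_A = (1 + 4·4 + 13)/6 = 30/6 = 5; σ²_A = ((13−1)/6)² = 4.000
te_B = (2 + 4·4 + 12)/6 = 30/6 = 5; σ²_B = ((12−2)/6)² = 2.778
te_C = (11 + 4·13 + 21)/6 = 84/6 = 14; σ²_C = ((21−11)/6)² = 2.778
te_D = (13 + 4·14 + 15)/6 = 84/6 = 14; σ²_D = ((15−13)/6)² = 0.111
te_E = (6 + 4·7 + 8)/6 = 42/6 = 7; σ²_E = ((8−6)/6)² = 0.111
te_F = (5 + 4·7 + 9)/6 = 42/6 = 7; σ²_F = ((9−5)/6)² = 0.444
te_G = (11 + 4·14 + 17)/6 = 84/6 = 14; σ²_G = ((17−11)/6)² = 1.000
te_H = (4 + 4·6 + 8)/6 = 36/6 = 6; σ²_H = ((8−4)/6)² = 0.444

Forward pass:
ES_A = 0; EF_A = 5
ES_B = 0; EF_B = 5
ES_C = max(EF_A=5, EF_B=5) = 5; EF_C = 5+14 = 19
ES_D = 5; EF_D = 5+14 = 19
ES_E = 19; EF_E = 19+7 = 26
ES_F = 19; EF_F = 19+7 = 26
ES_G = 26; EF_G = 26+14 = 40
ES_H = max(EF_C=19, EF_F=26, EF_G=40) = 40; EF_H = 40+6 = 46
Expected project duration μ = 46 days. Critical path: A → D → E → G → H.

Variance along critical path = 4.000 + 0.111 + 0.111 + 1.000 + 0.444 = 5.667; σ = √5.667 = 2.380 days.
Z = (47 − 46) / 2.380 = 0.420
P(T ≤ 47) = Φ(0.420) ≈ 0.663

0.663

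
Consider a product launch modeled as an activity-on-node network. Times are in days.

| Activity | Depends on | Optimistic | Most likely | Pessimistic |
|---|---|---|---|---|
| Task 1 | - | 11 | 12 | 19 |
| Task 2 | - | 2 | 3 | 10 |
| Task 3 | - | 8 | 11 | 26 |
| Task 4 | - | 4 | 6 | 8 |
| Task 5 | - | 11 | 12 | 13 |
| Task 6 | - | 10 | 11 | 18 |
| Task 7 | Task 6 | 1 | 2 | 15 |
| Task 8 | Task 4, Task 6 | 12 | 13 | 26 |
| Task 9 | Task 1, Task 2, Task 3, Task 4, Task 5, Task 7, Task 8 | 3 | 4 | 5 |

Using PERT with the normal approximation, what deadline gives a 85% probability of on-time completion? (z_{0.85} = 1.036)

te_Task 1 = (11 + 4·12 + 19)/6 = 78/6 = 13; σ²_Task 1 = ((19−11)/6)² = 1.778
te_Task 2 = (2 + 4·3 + 10)/6 = 24/6 = 4; σ²_Task 2 = ((10−2)/6)² = 1.778
te_Task 3 = (8 + 4·11 + 26)/6 = 78/6 = 13; σ²_Task 3 = ((26−8)/6)² = 9.000
te_Task 4 = (4 + 4·6 + 8)/6 = 36/6 = 6; σ²_Task 4 = ((8−4)/6)² = 0.444
te_Task 5 = (11 + 4·12 + 13)/6 = 72/6 = 12; σ²_Task 5 = ((13−11)/6)² = 0.111
te_Task 6 = (10 + 4·11 + 18)/6 = 72/6 = 12; σ²_Task 6 = ((18−10)/6)² = 1.778
te_Task 7 = (1 + 4·2 + 15)/6 = 24/6 = 4; σ²_Task 7 = ((15−1)/6)² = 5.444
te_Task 8 = (12 + 4·13 + 26)/6 = 90/6 = 15; σ²_Task 8 = ((26−12)/6)² = 5.444
te_Task 9 = (3 + 4·4 + 5)/6 = 24/6 = 4; σ²_Task 9 = ((5−3)/6)² = 0.111

Forward pass:
ES_Task 1 = 0; EF_Task 1 = 13
ES_Task 2 = 0; EF_Task 2 = 4
ES_Task 3 = 0; EF_Task 3 = 13
ES_Task 4 = 0; EF_Task 4 = 6
ES_Task 5 = 0; EF_Task 5 = 12
ES_Task 6 = 0; EF_Task 6 = 12
ES_Task 7 = 12; EF_Task 7 = 12+4 = 16
ES_Task 8 = max(EF_Task 4=6, EF_Task 6=12) = 12; EF_Task 8 = 12+15 = 27
ES_Task 9 = max(EF_Task 1=13, EF_Task 2=4, EF_Task 3=13, EF_Task 4=6, EF_Task 5=12, EF_Task 7=16, EF_Task 8=27) = 27; EF_Task 9 = 27+4 = 31
Expected project duration μ = 31 days. Critical path: Task 6 → Task 8 → Task 9.

Variance along critical path = 1.778 + 5.444 + 0.111 = 7.333; σ = 2.708 days.
D = μ + z·σ = 31 + 1.036·2.708 = 33.8 days

33.8 days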